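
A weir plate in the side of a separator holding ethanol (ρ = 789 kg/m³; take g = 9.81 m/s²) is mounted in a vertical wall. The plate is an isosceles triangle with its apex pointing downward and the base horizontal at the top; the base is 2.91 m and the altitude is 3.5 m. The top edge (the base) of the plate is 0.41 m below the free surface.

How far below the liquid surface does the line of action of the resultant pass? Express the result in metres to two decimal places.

h_p = 2.01 m

γ = ρg = 789 × 9.81 / 1000 = 7.74009 kN/m³.
With the apex down, the centroid sits h/3 = 3.5/3 = 1.16667 m below the base (the top edge), so the centroid depth is h_c = 0.41 + 1.16667 = 1.57667 m.
A = ½ × 2.91 × 3.5 = 5.0925 m².
Resultant F = γ·h_c·A = 7.74009 × 1.57667 × 5.0925 = 62.1467 kN.
I_c = b·h³/36 = 2.91 × 3.5³/36 = 3.46573 m⁴.
Centre of pressure: y_p = y_c + I_c/(y_c·A) = 1.57667 + 3.46573/(1.57667 × 5.0925) = 1.57667 + 0.431641 = 2.00831 m along the plane.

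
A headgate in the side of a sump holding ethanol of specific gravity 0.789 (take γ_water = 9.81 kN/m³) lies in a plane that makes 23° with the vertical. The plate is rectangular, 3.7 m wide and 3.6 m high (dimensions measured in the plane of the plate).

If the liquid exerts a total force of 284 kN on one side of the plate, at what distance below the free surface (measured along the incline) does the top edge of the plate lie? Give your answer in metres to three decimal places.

γ = 0.789 × 9.81 = 7.74009 kN/m³.
A = 3.7 × 3.6 = 13.32 m².
From F = γ·h_c·A, the centroid depth is h_c = 284/(7.74009 × 13.32) = 2.75466 m.
The plate makes 23° with the vertical, i.e. θ = 90° − 23° = 67° to the horizontal. Measuring y along the incline from the free-surface line, vertical depth h = y·sinθ with sinθ = 0.920505.
Along the incline, y_c = h_c/sinθ = 2.75466/0.920505 = 2.99255 m.
The centroid lies 3.6/2 = 1.8 m below the top edge, so the top edge sits at y_top = 2.99255 − 1.8 = 1.19255 m along the incline.

y_top ≈ 1.193 m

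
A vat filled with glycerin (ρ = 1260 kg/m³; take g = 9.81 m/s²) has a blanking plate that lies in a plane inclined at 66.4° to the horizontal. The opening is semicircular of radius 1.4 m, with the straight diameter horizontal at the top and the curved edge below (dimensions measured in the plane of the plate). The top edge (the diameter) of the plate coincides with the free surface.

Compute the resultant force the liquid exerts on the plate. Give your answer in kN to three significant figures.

F ≈ 20.7 kN

γ = ρg = 1260 × 9.81 / 1000 = 12.3606 kN/m³.
Let θ = 66.4° be the plate's angle to the horizontal; measure y along the incline from where the plane meets the free surface. Vertical depth h = y·sinθ with sinθ = 0.916363.
The centroid of a semicircle lies 4r/(3π) = 0.594178 m from the diameter, here below the top edge, so y_c = 0.594178 m and h_c = 0.594178 × 0.916363 = 0.544483 m.
A = πr²/2 = π × 1.4²/2 = 3.07876 m².
Resultant F = γ·h_c·A = 12.3606 × 0.544483 × 3.07876 = 20.7205 kN.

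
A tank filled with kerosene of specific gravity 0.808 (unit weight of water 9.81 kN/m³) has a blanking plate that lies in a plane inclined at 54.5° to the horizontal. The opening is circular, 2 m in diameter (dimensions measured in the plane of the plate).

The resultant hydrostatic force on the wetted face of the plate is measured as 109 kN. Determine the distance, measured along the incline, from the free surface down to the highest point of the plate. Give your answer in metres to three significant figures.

y_top ≈ 4.38 m

γ = 0.808 × 9.81 = 7.92648 kN/m³.
A = π(1)² = 3.14159 m².
From F = γ·h_c·A, the centroid depth is h_c = 109/(7.92648 × 3.14159) = 4.3772 m.
Let θ = 54.5° be the plate's angle to the horizontal; measure y along the incline from where the plane meets the free surface. Vertical depth h = y·sinθ with sinθ = 0.814116.
Along the incline, y_c = h_c/sinθ = 4.3772/0.814116 = 5.37663 m.
The centroid is at the centre, 1 m below the top of the plate, so the highest point sits at y_top = 5.37663 − 1 = 4.37663 m along the incline.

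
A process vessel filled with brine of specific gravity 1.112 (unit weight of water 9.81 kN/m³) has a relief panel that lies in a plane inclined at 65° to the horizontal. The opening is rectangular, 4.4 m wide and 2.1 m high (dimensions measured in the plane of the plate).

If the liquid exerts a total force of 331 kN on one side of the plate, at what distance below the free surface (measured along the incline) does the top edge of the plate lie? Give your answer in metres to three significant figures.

γ = 1.112 × 9.81 = 10.90872 kN/m³.
A = 4.4 × 2.1 = 9.24 m².
From F = γ·h_c·A, the centroid depth is h_c = 331/(10.90872 × 9.24) = 3.28384 m.
Let θ = 65° be the plate's angle to the horizontal; measure y along the incline from where the plane meets the free surface. Vertical depth h = y·sinθ with sinθ = 0.906308.
Along the incline, y_c = h_c/sinθ = 3.28384/0.906308 = 3.62332 m.
The centroid lies 2.1/2 = 1.05 m below the top edge, so the top edge sits at y_top = 3.62332 − 1.05 = 2.57332 m along the incline.

y_top ≈ 2.57 m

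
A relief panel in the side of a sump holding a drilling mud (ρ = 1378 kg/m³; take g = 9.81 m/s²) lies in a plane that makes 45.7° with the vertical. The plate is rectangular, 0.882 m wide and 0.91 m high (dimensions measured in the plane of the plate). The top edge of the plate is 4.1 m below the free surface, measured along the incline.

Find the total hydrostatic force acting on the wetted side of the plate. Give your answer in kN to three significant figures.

F ≈ 34.5 kN

γ = ρg = 1378 × 9.81 / 1000 = 13.51818 kN/m³.
The plate makes 45.7° with the vertical, i.e. θ = 90° − 45.7° = 44.3° to the horizontal. Measuring y along the incline from the free-surface line, vertical depth h = y·sinθ with sinθ = 0.698415.
The centroid lies 0.91/2 = 0.455 m below the top edge, so y_c = 4.1 + 0.455 = 4.555 m and h_c = 4.555 × 0.698415 = 3.18128 m.
A = 0.882 × 0.91 = 0.80262 m².
Resultant F = γ·h_c·A = 13.51818 × 3.18128 × 0.80262 = 34.5168 kN.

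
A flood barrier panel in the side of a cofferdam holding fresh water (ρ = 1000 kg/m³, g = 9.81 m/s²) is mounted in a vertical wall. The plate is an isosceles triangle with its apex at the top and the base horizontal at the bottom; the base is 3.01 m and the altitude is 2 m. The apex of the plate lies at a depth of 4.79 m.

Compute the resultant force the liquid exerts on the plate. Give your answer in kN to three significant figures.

γ = ρg = 1000 × 9.81 = 9810 N/m³ = 9.81 kN/m³.
With the apex up, the centroid sits 2h/3 = 2 × 2/3 = 1.33333 m below the apex, so the centroid depth is h_c = 4.79 + 1.33333 = 6.12333 m.
A = ½ × 3.01 × 2 = 3.01 m².
Resultant F = γ·h_c·A = 9.81 × 6.12333 × 3.01 = 180.81 kN.

F ≈ 181 kN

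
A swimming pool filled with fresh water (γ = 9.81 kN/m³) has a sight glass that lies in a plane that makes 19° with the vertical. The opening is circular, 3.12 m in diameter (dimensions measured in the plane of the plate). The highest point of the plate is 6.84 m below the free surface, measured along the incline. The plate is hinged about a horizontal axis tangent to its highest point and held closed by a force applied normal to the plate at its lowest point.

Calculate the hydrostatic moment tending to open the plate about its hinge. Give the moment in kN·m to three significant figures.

γ = 9.81 kN/m³.
The plate makes 19° with the vertical, i.e. θ = 90° − 19° = 71° to the horizontal. Measuring y along the incline from the free-surface line, vertical depth h = y·sinθ with sinθ = 0.945519.
The centroid is at the centre, 1.56 m below the top of the plate, so y_c = 6.84 + 1.56 = 8.4 m and h_c = 8.4 × 0.945519 = 7.94236 m.
A = π(1.56)² = 7.64538 m².
Resultant F = γ·h_c·A = 9.81 × 7.94236 × 7.64538 = 595.686 kN.
I_c = πr⁴/4 = π × 1.56⁴/4 = 4.65145 m⁴.
Centre of pressure: y_p = y_c + I_c/(y_c·A) = 8.4 + 4.65145/(8.4 × 7.64538) = 8.4 + 0.0724286 = 8.47243 m along the plane.
The resultant acts 1.56 + 0.0724286 = 1.63243 m (along the plate) below the hinge at the top edge, so the moment about the hinge is M = F × 1.63243 = 595.686 × 1.63243 = 972.416 kN·m.

M ≈ 972 kN·m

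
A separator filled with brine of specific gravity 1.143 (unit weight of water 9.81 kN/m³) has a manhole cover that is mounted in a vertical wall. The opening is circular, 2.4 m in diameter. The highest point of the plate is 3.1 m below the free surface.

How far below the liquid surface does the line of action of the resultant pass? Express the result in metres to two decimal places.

h_p = 4.38 m

γ = 1.143 × 9.81 = 11.21283 kN/m³.
The centroid is at the centre, 1.2 m below the top of the plate, so the centroid depth is h_c = 3.1 + 1.2 = 4.3 m.
A = π(1.2)² = 4.52389 m².
Resultant F = γ·h_c·A = 11.21283 × 4.3 × 4.52389 = 218.12 kN.
I_c = πr⁴/4 = π × 1.2⁴/4 = 1.6286 m⁴.
Centre of pressure: y_p = y_c + I_c/(y_c·A) = 4.3 + 1.6286/(4.3 × 4.52389) = 4.3 + 0.0837209 = 4.38372 m along the plane.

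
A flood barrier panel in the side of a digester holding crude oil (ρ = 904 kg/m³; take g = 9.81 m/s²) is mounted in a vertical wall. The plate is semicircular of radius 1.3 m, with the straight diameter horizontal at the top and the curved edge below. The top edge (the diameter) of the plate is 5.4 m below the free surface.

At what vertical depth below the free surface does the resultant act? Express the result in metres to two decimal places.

h_p = 5.97 m

γ = ρg = 904 × 9.81 / 1000 = 8.86824 kN/m³.
The centroid of a semicircle lies 4r/(3π) = 0.551737 m from the diameter, here below the top edge, so the centroid depth is h_c = 5.4 + 0.551737 = 5.95174 m.
A = πr²/2 = π × 1.3²/2 = 2.65465 m².
Resultant F = γ·h_c·A = 8.86824 × 5.95174 × 2.65465 = 140.116 kN.
I_c = (π/8 − 8/(9π))·r⁴ = 0.109757 × 1.3⁴ = 0.313477 m⁴.
Centre of pressure: y_p = y_c + I_c/(y_c·A) = 5.95174 + 0.313477/(5.95174 × 2.65465) = 5.95174 + 0.0198406 = 5.97158 m along the plane.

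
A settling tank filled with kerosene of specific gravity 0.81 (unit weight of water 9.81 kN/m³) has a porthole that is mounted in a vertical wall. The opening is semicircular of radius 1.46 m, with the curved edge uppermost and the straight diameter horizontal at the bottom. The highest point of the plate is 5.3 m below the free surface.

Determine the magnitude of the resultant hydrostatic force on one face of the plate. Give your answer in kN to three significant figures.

F ≈ 163 kN

γ = 0.81 × 9.81 = 7.9461 kN/m³.
The centroid lies 4r/(3π) = 0.619643 m above the diameter, so r − 4r/(3π) = 1.46 − 0.619643 = 0.840357 m below the topmost point, so the centroid depth is h_c = 5.3 + 0.840357 = 6.14036 m.
A = πr²/2 = π × 1.46²/2 = 3.34831 m².
Resultant F = γ·h_c·A = 7.9461 × 6.14036 × 3.34831 = 163.37 kN.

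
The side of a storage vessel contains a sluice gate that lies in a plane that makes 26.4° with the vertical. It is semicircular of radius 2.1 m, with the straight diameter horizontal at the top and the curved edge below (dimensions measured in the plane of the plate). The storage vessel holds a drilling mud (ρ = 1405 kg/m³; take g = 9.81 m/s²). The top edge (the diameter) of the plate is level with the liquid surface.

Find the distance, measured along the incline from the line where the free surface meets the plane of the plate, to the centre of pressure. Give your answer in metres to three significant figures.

y_p = 1.24 m

γ = ρg = 1405 × 9.81 / 1000 = 13.78305 kN/m³.
The plate makes 26.4° with the vertical, i.e. θ = 90° − 26.4° = 63.6° to the horizontal. Measuring y along the incline from the free-surface line, vertical depth h = y·sinθ with sinθ = 0.895712.
The centroid of a semicircle lies 4r/(3π) = 0.891268 m from the diameter, here below the top edge, so y_c = 0.891268 m and h_c = 0.891268 × 0.895712 = 0.798319 m.
A = πr²/2 = π × 2.1²/2 = 6.92721 m².
Resultant F = γ·h_c·A = 13.78305 × 0.798319 × 6.92721 = 76.222 kN.
I_c = (π/8 − 8/(9π))·r⁴ = 0.109757 × 2.1⁴ = 2.13457 m⁴.
Centre of pressure: y_p = y_c + I_c/(y_c·A) = 0.891268 + 2.13457/(0.891268 × 6.92721) = 0.891268 + 0.345735 = 1.237 m along the plane.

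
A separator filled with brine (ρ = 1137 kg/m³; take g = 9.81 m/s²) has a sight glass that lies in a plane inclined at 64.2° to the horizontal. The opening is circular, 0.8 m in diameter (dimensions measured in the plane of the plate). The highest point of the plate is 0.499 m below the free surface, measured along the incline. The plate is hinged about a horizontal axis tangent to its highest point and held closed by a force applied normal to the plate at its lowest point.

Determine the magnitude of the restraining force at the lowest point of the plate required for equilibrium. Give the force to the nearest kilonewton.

γ = ρg = 1137 × 9.81 / 1000 = 11.15397 kN/m³.
Let θ = 64.2° be the plate's angle to the horizontal; measure y along the incline from where the plane meets the free surface. Vertical depth h = y·sinθ with sinθ = 0.900319.
The centroid is at the centre, 0.4 m below the top of the plate, so y_c = 0.499 + 0.4 = 0.899 m and h_c = 0.899 × 0.900319 = 0.809387 m.
A = π(0.4)² = 0.502655 m².
Resultant F = γ·h_c·A = 11.15397 × 0.809387 × 0.502655 = 4.53791 kN.
I_c = πr⁴/4 = π × 0.4⁴/4 = 0.0201062 m⁴.
Centre of pressure: y_p = y_c + I_c/(y_c·A) = 0.899 + 0.0201062/(0.899 × 0.502655) = 0.899 + 0.0444939 = 0.943494 m along the plane.
The resultant acts 0.4 + 0.0444939 = 0.444494 m (along the plate) below the hinge at the top edge, so the moment about the hinge is M = F × 0.444494 = 4.53791 × 0.444494 = 2.01707 kN·m.
A normal force at the bottom, 0.8 m from the hinge, must supply this moment: P = 2.01707/0.8 = 2.52134 kN.

P ≈ 3 kN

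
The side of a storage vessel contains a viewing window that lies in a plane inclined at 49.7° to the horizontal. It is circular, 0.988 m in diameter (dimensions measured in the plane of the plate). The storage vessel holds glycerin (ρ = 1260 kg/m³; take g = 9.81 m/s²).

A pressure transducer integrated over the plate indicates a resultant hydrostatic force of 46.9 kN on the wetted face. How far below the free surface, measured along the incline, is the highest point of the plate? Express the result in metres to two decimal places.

γ = ρg = 1260 × 9.81 / 1000 = 12.3606 kN/m³.
A = π(0.494)² = 0.766662 m².
From F = γ·h_c·A, the centroid depth is h_c = 46.9/(12.3606 × 0.766662) = 4.94914 m.
Let θ = 49.7° be the plate's angle to the horizontal; measure y along the incline from where the plane meets the free surface. Vertical depth h = y·sinθ with sinθ = 0.762668.
Along the incline, y_c = h_c/sinθ = 4.94914/0.762668 = 6.48925 m.
The centroid is at the centre, 0.494 m below the top of the plate, so the highest point sits at y_top = 6.48925 − 0.494 = 5.99525 m along the incline.

y_top ≈ 6.00 m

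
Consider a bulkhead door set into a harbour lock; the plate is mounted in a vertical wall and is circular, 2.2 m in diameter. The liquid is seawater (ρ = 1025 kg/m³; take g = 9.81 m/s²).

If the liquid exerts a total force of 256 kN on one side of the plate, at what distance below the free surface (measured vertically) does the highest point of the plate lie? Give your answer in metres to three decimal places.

γ = ρg = 1025 × 9.81 / 1000 = 10.05525 kN/m³.
A = π(1.1)² = 3.80133 m².
From F = γ·h_c·A, the centroid depth is h_c = 256/(10.05525 × 3.80133) = 6.69748 m.
The centroid is at the centre, 1.1 m below the top of the plate, so the highest point sits at h_top = 6.69748 − 1.1 = 5.59748 m below the surface.

d_top ≈ 5.597 m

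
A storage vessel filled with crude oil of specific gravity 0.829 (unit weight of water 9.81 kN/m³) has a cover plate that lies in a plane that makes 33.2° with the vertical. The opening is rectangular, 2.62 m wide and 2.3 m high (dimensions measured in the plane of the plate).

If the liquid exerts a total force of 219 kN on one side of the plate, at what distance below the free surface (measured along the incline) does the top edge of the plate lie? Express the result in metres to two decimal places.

γ = 0.829 × 9.81 = 8.13249 kN/m³.
A = 2.62 × 2.3 = 6.026 m².
From F = γ·h_c·A, the centroid depth is h_c = 219/(8.13249 × 6.026) = 4.46881 m.
The plate makes 33.2° with the vertical, i.e. θ = 90° − 33.2° = 56.8° to the horizontal. Measuring y along the incline from the free-surface line, vertical depth h = y·sinθ with sinθ = 0.836764.
Along the incline, y_c = h_c/sinθ = 4.46881/0.836764 = 5.34059 m.
The centroid lies 2.3/2 = 1.15 m below the top edge, so the top edge sits at y_top = 5.34059 − 1.15 = 4.19059 m along the incline.

y_top ≈ 4.19 m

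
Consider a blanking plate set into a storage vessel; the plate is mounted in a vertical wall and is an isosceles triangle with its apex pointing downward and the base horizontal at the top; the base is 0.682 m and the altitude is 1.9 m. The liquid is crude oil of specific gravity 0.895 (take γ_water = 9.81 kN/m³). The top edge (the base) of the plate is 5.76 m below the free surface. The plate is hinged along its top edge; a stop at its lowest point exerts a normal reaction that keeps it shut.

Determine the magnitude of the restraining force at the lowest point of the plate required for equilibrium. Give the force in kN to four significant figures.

γ = 0.895 × 9.81 = 8.77995 kN/m³.
With the apex down, the centroid sits h/3 = 1.9/3 = 0.633333 m below the base (the top edge), so the centroid depth is h_c = 5.76 + 0.633333 = 6.39333 m.
A = ½ × 0.682 × 1.9 = 0.6479 m².
Resultant F = γ·h_c·A = 8.77995 × 6.39333 × 0.6479 = 36.3686 kN.
I_c = b·h³/36 = 0.682 × 1.9³/36 = 0.12994 m⁴.
Centre of pressure: y_p = y_c + I_c/(y_c·A) = 6.39333 + 0.12994/(6.39333 × 0.6479) = 6.39333 + 0.0313695 = 6.4247 m along the plane.
The resultant acts 0.633333 + 0.0313695 = 0.664703 m (along the plate) below the hinge at the top edge, so the moment about the hinge is M = F × 0.664703 = 36.3686 × 0.664703 = 24.1743 kN·m.
A normal force at the bottom, 1.9 m from the hinge, must supply this moment: P = 24.1743/1.9 = 12.7233 kN.

P ≈ 12.72 kN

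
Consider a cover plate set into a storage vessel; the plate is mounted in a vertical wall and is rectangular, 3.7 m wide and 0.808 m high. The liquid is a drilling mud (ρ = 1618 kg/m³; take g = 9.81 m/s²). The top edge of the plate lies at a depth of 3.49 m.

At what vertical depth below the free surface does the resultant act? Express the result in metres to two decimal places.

γ = ρg = 1618 × 9.81 / 1000 = 15.87258 kN/m³.
The centroid lies 0.808/2 = 0.404 m below the top edge, so the centroid depth is h_c = 3.49 + 0.404 = 3.894 m.
A = 3.7 × 0.808 = 2.9896 m².
Resultant F = γ·h_c·A = 15.87258 × 3.894 × 2.9896 = 184.781 kN.
I_c = b·h³/12 = 3.7 × 0.808³/12 = 0.16265 m⁴.
Centre of pressure: y_p = y_c + I_c/(y_c·A) = 3.894 + 0.16265/(3.894 × 2.9896) = 3.894 + 0.0139716 = 3.90797 m along the plane.

h_p = 3.91 m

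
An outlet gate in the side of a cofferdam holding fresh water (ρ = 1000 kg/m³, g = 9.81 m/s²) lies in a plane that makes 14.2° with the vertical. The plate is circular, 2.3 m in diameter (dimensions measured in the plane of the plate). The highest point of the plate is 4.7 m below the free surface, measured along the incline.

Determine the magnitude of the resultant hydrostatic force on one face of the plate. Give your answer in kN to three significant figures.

γ = ρg = 1000 × 9.81 = 9810 N/m³ = 9.81 kN/m³.
The plate makes 14.2° with the vertical, i.e. θ = 90° − 14.2° = 75.8° to the horizontal. Measuring y along the incline from the free-surface line, vertical depth h = y·sinθ with sinθ = 0.969445.
The centroid is at the centre, 1.15 m below the top of the plate, so y_c = 4.7 + 1.15 = 5.85 m and h_c = 5.85 × 0.969445 = 5.67125 m.
A = π(1.15)² = 4.15476 m².
Resultant F = γ·h_c·A = 9.81 × 5.67125 × 4.15476 = 231.15 kN.

F ≈ 231 kN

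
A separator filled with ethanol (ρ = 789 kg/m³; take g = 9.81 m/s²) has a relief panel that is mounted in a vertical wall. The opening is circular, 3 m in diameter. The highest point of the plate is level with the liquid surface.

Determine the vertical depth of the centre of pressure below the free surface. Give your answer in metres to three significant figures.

h_p = 1.88 m

γ = ρg = 789 × 9.81 / 1000 = 7.74009 kN/m³.
The centroid is at the centre, 1.5 m below the top of the plate, so the centroid depth is h_c = 1.5 m.
A = π(1.5)² = 7.06858 m².
Resultant F = γ·h_c·A = 7.74009 × 1.5 × 7.06858 = 82.0672 kN.
I_c = πr⁴/4 = π × 1.5⁴/4 = 3.97608 m⁴.
Centre of pressure: y_p = y_c + I_c/(y_c·A) = 1.5 + 3.97608/(1.5 × 7.06858) = 1.5 + 0.375 = 1.875 m along the plane.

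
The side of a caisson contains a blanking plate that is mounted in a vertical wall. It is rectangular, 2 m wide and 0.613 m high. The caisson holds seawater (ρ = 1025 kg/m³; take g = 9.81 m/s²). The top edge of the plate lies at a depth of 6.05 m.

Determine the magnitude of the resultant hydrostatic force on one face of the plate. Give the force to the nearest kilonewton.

γ = ρg = 1025 × 9.81 / 1000 = 10.05525 kN/m³.
The centroid lies 0.613/2 = 0.3065 m below the top edge, so the centroid depth is h_c = 6.05 + 0.3065 = 6.3565 m.
A = 2 × 0.613 = 1.226 m².
Resultant F = γ·h_c·A = 10.05525 × 6.3565 × 1.226 = 78.3613 kN.

F ≈ 78 kN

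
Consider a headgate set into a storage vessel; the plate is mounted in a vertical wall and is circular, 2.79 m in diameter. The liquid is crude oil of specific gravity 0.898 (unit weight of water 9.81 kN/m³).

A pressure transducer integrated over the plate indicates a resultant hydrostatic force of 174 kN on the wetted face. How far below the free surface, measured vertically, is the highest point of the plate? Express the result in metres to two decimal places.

d_top ≈ 1.84 m

γ = 0.898 × 9.81 = 8.80938 kN/m³.
A = π(1.395)² = 6.11362 m².
From F = γ·h_c·A, the centroid depth is h_c = 174/(8.80938 × 6.11362) = 3.23077 m.
The centroid is at the centre, 1.395 m below the top of the plate, so the highest point sits at h_top = 3.23077 − 1.395 = 1.83577 m below the surface.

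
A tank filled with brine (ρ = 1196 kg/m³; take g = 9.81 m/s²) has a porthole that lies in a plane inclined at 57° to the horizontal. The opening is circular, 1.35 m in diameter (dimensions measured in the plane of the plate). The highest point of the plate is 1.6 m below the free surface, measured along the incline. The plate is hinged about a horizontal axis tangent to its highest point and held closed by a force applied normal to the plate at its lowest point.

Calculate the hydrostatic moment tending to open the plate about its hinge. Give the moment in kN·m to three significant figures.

M ≈ 23.2 kN·m

γ = ρg = 1196 × 9.81 / 1000 = 11.73276 kN/m³.
Let θ = 57° be the plate's angle to the horizontal; measure y along the incline from where the plane meets the free surface. Vertical depth h = y·sinθ with sinθ = 0.838671.
The centroid is at the centre, 0.675 m below the top of the plate, so y_c = 1.6 + 0.675 = 2.275 m and h_c = 2.275 × 0.838671 = 1.90798 m.
A = π(0.675)² = 1.43139 m².
Resultant F = γ·h_c·A = 11.73276 × 1.90798 × 1.43139 = 32.0429 kN.
I_c = πr⁴/4 = π × 0.675⁴/4 = 0.163044 m⁴.
Centre of pressure: y_p = y_c + I_c/(y_c·A) = 2.275 + 0.163044/(2.275 × 1.43139) = 2.275 + 0.0500686 = 2.32507 m along the plane.
The resultant acts 0.675 + 0.0500686 = 0.725069 m (along the plate) below the hinge at the top edge, so the moment about the hinge is M = F × 0.725069 = 32.0429 × 0.725069 = 23.2333 kN·m.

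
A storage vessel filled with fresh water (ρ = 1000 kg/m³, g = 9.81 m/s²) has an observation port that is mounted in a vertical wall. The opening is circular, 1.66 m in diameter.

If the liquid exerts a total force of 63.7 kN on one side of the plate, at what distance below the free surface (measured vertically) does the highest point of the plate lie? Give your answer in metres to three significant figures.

d_top ≈ 2.17 m

γ = ρg = 1000 × 9.81 = 9810 N/m³ = 9.81 kN/m³.
A = π(0.83)² = 2.16424 m².
From F = γ·h_c·A, the centroid depth is h_c = 63.7/(9.81 × 2.16424) = 3.0003 m.
The centroid is at the centre, 0.83 m below the top of the plate, so the highest point sits at h_top = 3.0003 − 0.83 = 2.1703 m below the surface.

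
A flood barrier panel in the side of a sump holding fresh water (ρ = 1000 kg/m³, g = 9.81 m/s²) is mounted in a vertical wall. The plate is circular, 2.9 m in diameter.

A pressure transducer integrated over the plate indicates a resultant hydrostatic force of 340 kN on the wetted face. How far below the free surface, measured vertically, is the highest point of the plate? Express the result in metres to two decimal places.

d_top ≈ 3.80 m

γ = ρg = 1000 × 9.81 = 9810 N/m³ = 9.81 kN/m³.
A = π(1.45)² = 6.6052 m².
From F = γ·h_c·A, the centroid depth is h_c = 340/(9.81 × 6.6052) = 5.24716 m.
The centroid is at the centre, 1.45 m below the top of the plate, so the highest point sits at h_top = 5.24716 − 1.45 = 3.79716 m below the surface.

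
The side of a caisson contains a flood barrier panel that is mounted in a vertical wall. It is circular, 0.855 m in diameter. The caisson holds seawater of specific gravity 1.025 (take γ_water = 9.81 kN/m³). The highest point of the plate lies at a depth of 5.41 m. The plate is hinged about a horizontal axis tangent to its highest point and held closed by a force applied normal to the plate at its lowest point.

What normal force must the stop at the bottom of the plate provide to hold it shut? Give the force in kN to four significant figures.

γ = 1.025 × 9.81 = 10.05525 kN/m³.
The centroid is at the centre, 0.4275 m below the top of the plate, so the centroid depth is h_c = 5.41 + 0.4275 = 5.8375 m.
A = π(0.4275)² = 0.574146 m².
Resultant F = γ·h_c·A = 10.05525 × 5.8375 × 0.574146 = 33.7009 kN.
I_c = πr⁴/4 = π × 0.4275⁴/4 = 0.0262322 m⁴.
Centre of pressure: y_p = y_c + I_c/(y_c·A) = 5.8375 + 0.0262322/(5.8375 × 0.574146) = 5.8375 + 0.00782682 = 5.84533 m along the plane.
The resultant acts 0.4275 + 0.00782682 = 0.435327 m (along the plate) below the hinge at the top edge, so the moment about the hinge is M = F × 0.435327 = 33.7009 × 0.435327 = 14.6709 kN·m.
A normal force at the bottom, 0.855 m from the hinge, must supply this moment: P = 14.6709/0.855 = 17.1589 kN.

P ≈ 17.16 kN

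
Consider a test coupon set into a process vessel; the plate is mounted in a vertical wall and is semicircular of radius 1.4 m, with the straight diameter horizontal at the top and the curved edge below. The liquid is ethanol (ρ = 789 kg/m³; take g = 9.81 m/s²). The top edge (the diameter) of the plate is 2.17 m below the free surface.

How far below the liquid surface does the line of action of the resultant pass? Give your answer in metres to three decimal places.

h_p = 2.814 m

γ = ρg = 789 × 9.81 / 1000 = 7.74009 kN/m³.
The centroid of a semicircle lies 4r/(3π) = 0.594178 m from the diameter, here below the top edge, so the centroid depth is h_c = 2.17 + 0.594178 = 2.76418 m.
A = πr²/2 = π × 1.4²/2 = 3.07876 m².
Resultant F = γ·h_c·A = 7.74009 × 2.76418 × 3.07876 = 65.8701 kN.
I_c = (π/8 − 8/(9π))·r⁴ = 0.109757 × 1.4⁴ = 0.421642 m⁴.
Centre of pressure: y_p = y_c + I_c/(y_c·A) = 2.76418 + 0.421642/(2.76418 × 3.07876) = 2.76418 + 0.0495452 = 2.81373 m along the plane.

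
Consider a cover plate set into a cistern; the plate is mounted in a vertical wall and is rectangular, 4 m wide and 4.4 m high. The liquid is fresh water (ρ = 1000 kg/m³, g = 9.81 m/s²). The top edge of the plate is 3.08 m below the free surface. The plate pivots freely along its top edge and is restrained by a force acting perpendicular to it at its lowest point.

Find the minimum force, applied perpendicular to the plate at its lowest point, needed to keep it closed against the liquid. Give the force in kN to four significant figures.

γ = ρg = 1000 × 9.81 = 9810 N/m³ = 9.81 kN/m³.
The centroid lies 4.4/2 = 2.2 m below the top edge, so the centroid depth is h_c = 3.08 + 2.2 = 5.28 m.
A = 4 × 4.4 = 17.6 m².
Resultant F = γ·h_c·A = 9.81 × 5.28 × 17.6 = 911.624 kN.
I_c = b·h³/12 = 4 × 4.4³/12 = 28.3947 m⁴.
Centre of pressure: y_p = y_c + I_c/(y_c·A) = 5.28 + 28.3947/(5.28 × 17.6) = 5.28 + 0.305556 = 5.58556 m along the plane.
The resultant acts 2.2 + 0.305556 = 2.50556 m (along the plate) below the hinge at the top edge, so the moment about the hinge is M = F × 2.50556 = 911.624 × 2.50556 = 2284.13 kN·m.
A normal force at the bottom, 4.4 m from the hinge, must supply this moment: P = 2284.13/4.4 = 519.12 kN.

P ≈ 519.1 kN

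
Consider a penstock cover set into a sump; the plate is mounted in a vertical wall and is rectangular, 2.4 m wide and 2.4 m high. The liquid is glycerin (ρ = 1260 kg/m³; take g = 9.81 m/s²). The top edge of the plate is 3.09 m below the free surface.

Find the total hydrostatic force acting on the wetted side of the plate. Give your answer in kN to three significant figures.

γ = ρg = 1260 × 9.81 / 1000 = 12.3606 kN/m³.
The centroid lies 2.4/2 = 1.2 m below the top edge, so the centroid depth is h_c = 3.09 + 1.2 = 4.29 m.
A = 2.4 × 2.4 = 5.76 m².
Resultant F = γ·h_c·A = 12.3606 × 4.29 × 5.76 = 305.435 kN.

F ≈ 305 kN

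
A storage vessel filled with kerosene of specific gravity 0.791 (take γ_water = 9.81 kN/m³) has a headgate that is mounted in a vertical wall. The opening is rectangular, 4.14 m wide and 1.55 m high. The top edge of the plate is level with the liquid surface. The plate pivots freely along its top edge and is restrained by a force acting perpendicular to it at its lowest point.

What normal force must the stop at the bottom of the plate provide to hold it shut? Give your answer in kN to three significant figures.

P ≈ 25.7 kN

γ = 0.791 × 9.81 = 7.75971 kN/m³.
The centroid lies 1.55/2 = 0.775 m below the top edge, so the centroid depth is h_c = 0.775 m.
A = 4.14 × 1.55 = 6.417 m².
Resultant F = γ·h_c·A = 7.75971 × 0.775 × 6.417 = 38.5904 kN.
I_c = b·h³/12 = 4.14 × 1.55³/12 = 1.28474 m⁴.
Centre of pressure: y_p = y_c + I_c/(y_c·A) = 0.775 + 1.28474/(0.775 × 6.417) = 0.775 + 0.258334 = 1.03333 m along the plane.
The resultant acts 0.775 + 0.258334 = 1.03333 m (along the plate) below the hinge at the top edge, so the moment about the hinge is M = F × 1.03333 = 38.5904 × 1.03333 = 39.8766 kN·m.
A normal force at the bottom, 1.55 m from the hinge, must supply this moment: P = 39.8766/1.55 = 25.7268 kN.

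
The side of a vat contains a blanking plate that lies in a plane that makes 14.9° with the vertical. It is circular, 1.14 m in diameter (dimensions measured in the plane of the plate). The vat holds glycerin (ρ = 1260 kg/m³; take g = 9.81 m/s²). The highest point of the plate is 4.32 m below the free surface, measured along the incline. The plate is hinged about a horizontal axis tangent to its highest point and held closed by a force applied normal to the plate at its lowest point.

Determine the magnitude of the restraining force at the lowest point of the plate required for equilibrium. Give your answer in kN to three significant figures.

γ = ρg = 1260 × 9.81 / 1000 = 12.3606 kN/m³.
The plate makes 14.9° with the vertical, i.e. θ = 90° − 14.9° = 75.1° to the horizontal. Measuring y along the incline from the free-surface line, vertical depth h = y·sinθ with sinθ = 0.966376.
The centroid is at the centre, 0.57 m below the top of the plate, so y_c = 4.32 + 0.57 = 4.89 m and h_c = 4.89 × 0.966376 = 4.72558 m.
A = π(0.57)² = 1.0207 m².
Resultant F = γ·h_c·A = 12.3606 × 4.72558 × 1.0207 = 59.6201 kN.
I_c = πr⁴/4 = π × 0.57⁴/4 = 0.0829066 m⁴.
Centre of pressure: y_p = y_c + I_c/(y_c·A) = 4.89 + 0.0829066/(4.89 × 1.0207) = 4.89 + 0.0166105 = 4.90661 m along the plane.
The resultant acts 0.57 + 0.0166105 = 0.58661 m (along the plate) below the hinge at the top edge, so the moment about the hinge is M = F × 0.58661 = 59.6201 × 0.58661 = 34.9737 kN·m.
A normal force at the bottom, 1.14 m from the hinge, must supply this moment: P = 34.9737/1.14 = 30.6787 kN.

P ≈ 30.7 kN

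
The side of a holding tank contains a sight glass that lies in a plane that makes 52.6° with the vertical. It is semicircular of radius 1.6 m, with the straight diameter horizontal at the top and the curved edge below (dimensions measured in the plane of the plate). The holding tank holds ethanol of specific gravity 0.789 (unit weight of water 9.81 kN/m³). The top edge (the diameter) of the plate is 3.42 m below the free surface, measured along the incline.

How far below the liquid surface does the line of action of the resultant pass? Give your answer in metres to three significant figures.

h_p = 2.52 m

γ = 0.789 × 9.81 = 7.74009 kN/m³.
The plate makes 52.6° with the vertical, i.e. θ = 90° − 52.6° = 37.4° to the horizontal. Measuring y along the incline from the free-surface line, vertical depth h = y·sinθ with sinθ = 0.607376.
The centroid of a semicircle lies 4r/(3π) = 0.679061 m from the diameter, here below the top edge, so y_c = 3.42 + 0.679061 = 4.09906 m and h_c = 4.09906 × 0.607376 = 2.48967 m.
A = πr²/2 = π × 1.6²/2 = 4.02124 m².
Resultant F = γ·h_c·A = 7.74009 × 2.48967 × 4.02124 = 77.4904 kN.
I_c = (π/8 − 8/(9π))·r⁴ = 0.109757 × 1.6⁴ = 0.719303 m⁴.
Centre of pressure: y_p = y_c + I_c/(y_c·A) = 4.09906 + 0.719303/(4.09906 × 4.02124) = 4.09906 + 0.0436383 = 4.1427 m along the plane.
Vertically, h_p = y_p·sinθ = 4.1427 × 0.607376 = 2.51618 m.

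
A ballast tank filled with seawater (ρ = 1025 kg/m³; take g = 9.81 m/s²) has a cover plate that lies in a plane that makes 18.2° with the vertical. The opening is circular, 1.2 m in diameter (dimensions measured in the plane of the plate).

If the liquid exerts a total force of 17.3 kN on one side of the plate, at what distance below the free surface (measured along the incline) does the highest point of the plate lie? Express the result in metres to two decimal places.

y_top ≈ 1.00 m

γ = ρg = 1025 × 9.81 / 1000 = 10.05525 kN/m³.
A = π(0.6)² = 1.13097 m².
From F = γ·h_c·A, the centroid depth is h_c = 17.3/(10.05525 × 1.13097) = 1.52126 m.
The plate makes 18.2° with the vertical, i.e. θ = 90° − 18.2° = 71.8° to the horizontal. Measuring y along the incline from the free-surface line, vertical depth h = y·sinθ with sinθ = 0.949972.
Along the incline, y_c = h_c/sinθ = 1.52126/0.949972 = 1.60137 m.
The centroid is at the centre, 0.6 m below the top of the plate, so the highest point sits at y_top = 1.60137 − 0.6 = 1.00137 m along the incline.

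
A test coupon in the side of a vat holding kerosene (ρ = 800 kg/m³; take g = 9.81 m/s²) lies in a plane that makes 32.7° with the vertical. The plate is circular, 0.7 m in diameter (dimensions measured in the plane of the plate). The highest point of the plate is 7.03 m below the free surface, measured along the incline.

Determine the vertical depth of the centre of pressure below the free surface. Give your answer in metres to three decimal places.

h_p = 6.214 m

γ = ρg = 800 × 9.81 / 1000 = 7.848 kN/m³.
The plate makes 32.7° with the vertical, i.e. θ = 90° − 32.7° = 57.3° to the horizontal. Measuring y along the incline from the free-surface line, vertical depth h = y·sinθ with sinθ = 0.841511.
The centroid is at the centre, 0.35 m below the top of the plate, so y_c = 7.03 + 0.35 = 7.38 m and h_c = 7.38 × 0.841511 = 6.21035 m.
A = π(0.35)² = 0.384845 m².
Resultant F = γ·h_c·A = 7.848 × 6.21035 × 0.384845 = 18.7569 kN.
I_c = πr⁴/4 = π × 0.35⁴/4 = 0.0117859 m⁴.
Centre of pressure: y_p = y_c + I_c/(y_c·A) = 7.38 + 0.0117859/(7.38 × 0.384845) = 7.38 + 0.00414974 = 7.38415 m along the plane.
Vertically, h_p = y_p·sinθ = 7.38415 × 0.841511 = 6.21384 m.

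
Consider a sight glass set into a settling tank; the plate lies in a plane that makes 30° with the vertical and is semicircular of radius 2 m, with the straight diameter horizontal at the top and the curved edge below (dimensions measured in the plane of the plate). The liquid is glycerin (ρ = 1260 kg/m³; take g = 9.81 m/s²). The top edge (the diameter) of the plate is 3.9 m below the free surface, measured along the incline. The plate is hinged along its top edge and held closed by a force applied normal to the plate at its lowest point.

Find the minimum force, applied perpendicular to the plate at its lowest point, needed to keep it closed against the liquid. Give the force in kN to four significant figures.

γ = ρg = 1260 × 9.81 / 1000 = 12.3606 kN/m³.
The plate makes 30° with the vertical, i.e. θ = 90° − 30° = 60° to the horizontal. Measuring y along the incline from the free-surface line, vertical depth h = y·sinθ with sinθ = 0.866025.
The centroid of a semicircle lies 4r/(3π) = 0.848826 m from the diameter, here below the top edge, so y_c = 3.9 + 0.848826 = 4.74883 m and h_c = 4.74883 × 0.866025 = 4.11261 m.
A = πr²/2 = π × 2²/2 = 6.28319 m².
Resultant F = γ·h_c·A = 12.3606 × 4.11261 × 6.28319 = 319.402 kN.
I_c = (π/8 − 8/(9π))·r⁴ = 0.109757 × 2⁴ = 1.75611 m⁴.
Centre of pressure: y_p = y_c + I_c/(y_c·A) = 4.74883 + 1.75611/(4.74883 × 6.28319) = 4.74883 + 0.0588552 = 4.80769 m along the plane.
The resultant acts 0.848826 + 0.0588552 = 0.907681 m (along the plate) below the hinge at the top edge, so the moment about the hinge is M = F × 0.907681 = 319.402 × 0.907681 = 289.915 kN·m.
A normal force at the bottom, 2 m from the hinge, must supply this moment: P = 289.915/2 = 144.958 kN.

P ≈ 145.0 kN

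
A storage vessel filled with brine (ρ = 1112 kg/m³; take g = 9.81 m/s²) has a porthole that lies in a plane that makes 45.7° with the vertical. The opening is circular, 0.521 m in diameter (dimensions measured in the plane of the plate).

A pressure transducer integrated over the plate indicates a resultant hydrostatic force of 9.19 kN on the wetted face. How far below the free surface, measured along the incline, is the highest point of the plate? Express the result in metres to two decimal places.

y_top ≈ 5.40 m

γ = ρg = 1112 × 9.81 / 1000 = 10.90872 kN/m³.
A = π(0.2605)² = 0.213189 m².
From F = γ·h_c·A, the centroid depth is h_c = 9.19/(10.90872 × 0.213189) = 3.95164 m.
The plate makes 45.7° with the vertical, i.e. θ = 90° − 45.7° = 44.3° to the horizontal. Measuring y along the incline from the free-surface line, vertical depth h = y·sinθ with sinθ = 0.698415.
Along the incline, y_c = h_c/sinθ = 3.95164/0.698415 = 5.65801 m.
The centroid is at the centre, 0.2605 m below the top of the plate, so the highest point sits at y_top = 5.65801 − 0.2605 = 5.39751 m along the incline.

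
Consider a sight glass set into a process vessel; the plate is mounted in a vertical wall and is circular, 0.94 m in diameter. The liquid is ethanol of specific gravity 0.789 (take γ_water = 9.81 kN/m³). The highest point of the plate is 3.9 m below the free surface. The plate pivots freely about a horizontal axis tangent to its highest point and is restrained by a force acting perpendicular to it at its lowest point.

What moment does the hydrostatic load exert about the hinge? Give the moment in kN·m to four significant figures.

M ≈ 11.33 kN·m

γ = 0.789 × 9.81 = 7.74009 kN/m³.
The centroid is at the centre, 0.47 m below the top of the plate, so the centroid depth is h_c = 3.9 + 0.47 = 4.37 m.
A = π(0.47)² = 0.693978 m².
Resultant F = γ·h_c·A = 7.74009 × 4.37 × 0.693978 = 23.4732 kN.
I_c = πr⁴/4 = π × 0.47⁴/4 = 0.0383249 m⁴.
Centre of pressure: y_p = y_c + I_c/(y_c·A) = 4.37 + 0.0383249/(4.37 × 0.693978) = 4.37 + 0.0126373 = 4.38264 m along the plane.
The resultant acts 0.47 + 0.0126373 = 0.482637 m (along the plate) below the hinge at the top edge, so the moment about the hinge is M = F × 0.482637 = 23.4732 × 0.482637 = 11.329 kN·m.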